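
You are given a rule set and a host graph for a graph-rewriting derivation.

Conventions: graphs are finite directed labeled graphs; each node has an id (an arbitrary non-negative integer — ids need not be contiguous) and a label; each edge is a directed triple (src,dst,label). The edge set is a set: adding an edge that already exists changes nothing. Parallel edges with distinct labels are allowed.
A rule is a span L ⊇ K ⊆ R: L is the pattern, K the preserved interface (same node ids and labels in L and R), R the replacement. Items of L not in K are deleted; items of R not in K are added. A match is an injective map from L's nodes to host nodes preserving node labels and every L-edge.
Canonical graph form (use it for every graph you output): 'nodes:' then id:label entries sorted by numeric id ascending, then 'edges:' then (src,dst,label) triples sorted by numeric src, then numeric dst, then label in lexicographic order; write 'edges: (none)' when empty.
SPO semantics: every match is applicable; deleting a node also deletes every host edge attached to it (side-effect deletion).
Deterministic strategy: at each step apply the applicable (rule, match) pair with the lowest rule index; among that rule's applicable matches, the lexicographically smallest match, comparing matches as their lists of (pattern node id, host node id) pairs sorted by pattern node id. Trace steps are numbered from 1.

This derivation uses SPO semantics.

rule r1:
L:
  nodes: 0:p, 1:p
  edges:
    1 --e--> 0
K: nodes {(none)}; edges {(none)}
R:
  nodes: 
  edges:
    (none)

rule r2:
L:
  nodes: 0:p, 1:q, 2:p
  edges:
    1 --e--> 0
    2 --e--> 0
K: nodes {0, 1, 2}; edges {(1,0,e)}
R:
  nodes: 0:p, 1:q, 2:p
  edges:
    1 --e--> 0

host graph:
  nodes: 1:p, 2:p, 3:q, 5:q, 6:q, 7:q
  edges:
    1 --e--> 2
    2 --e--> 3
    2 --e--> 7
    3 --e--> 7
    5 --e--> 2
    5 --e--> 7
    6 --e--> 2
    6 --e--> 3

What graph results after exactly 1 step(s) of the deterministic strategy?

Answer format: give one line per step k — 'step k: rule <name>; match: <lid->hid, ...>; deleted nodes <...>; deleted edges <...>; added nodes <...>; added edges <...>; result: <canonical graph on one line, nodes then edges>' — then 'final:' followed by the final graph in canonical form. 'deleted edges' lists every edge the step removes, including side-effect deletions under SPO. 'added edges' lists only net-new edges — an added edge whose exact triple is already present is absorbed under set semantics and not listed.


step 1: rule r1; match: 0->2, 1->1; deleted nodes 1, 2; deleted edges (1,2,e); (2,3,e); (2,7,e); (5,2,e); (6,2,e); added nodes (none); added edges (none); result: nodes: 3:q, 5:q, 6:q, 7:q edges: (3,7,e); (5,7,e); (6,3,e)
final:
nodes: 3:q, 5:q, 6:q, 7:q
edges: (3,7,e); (5,7,e); (6,3,e)


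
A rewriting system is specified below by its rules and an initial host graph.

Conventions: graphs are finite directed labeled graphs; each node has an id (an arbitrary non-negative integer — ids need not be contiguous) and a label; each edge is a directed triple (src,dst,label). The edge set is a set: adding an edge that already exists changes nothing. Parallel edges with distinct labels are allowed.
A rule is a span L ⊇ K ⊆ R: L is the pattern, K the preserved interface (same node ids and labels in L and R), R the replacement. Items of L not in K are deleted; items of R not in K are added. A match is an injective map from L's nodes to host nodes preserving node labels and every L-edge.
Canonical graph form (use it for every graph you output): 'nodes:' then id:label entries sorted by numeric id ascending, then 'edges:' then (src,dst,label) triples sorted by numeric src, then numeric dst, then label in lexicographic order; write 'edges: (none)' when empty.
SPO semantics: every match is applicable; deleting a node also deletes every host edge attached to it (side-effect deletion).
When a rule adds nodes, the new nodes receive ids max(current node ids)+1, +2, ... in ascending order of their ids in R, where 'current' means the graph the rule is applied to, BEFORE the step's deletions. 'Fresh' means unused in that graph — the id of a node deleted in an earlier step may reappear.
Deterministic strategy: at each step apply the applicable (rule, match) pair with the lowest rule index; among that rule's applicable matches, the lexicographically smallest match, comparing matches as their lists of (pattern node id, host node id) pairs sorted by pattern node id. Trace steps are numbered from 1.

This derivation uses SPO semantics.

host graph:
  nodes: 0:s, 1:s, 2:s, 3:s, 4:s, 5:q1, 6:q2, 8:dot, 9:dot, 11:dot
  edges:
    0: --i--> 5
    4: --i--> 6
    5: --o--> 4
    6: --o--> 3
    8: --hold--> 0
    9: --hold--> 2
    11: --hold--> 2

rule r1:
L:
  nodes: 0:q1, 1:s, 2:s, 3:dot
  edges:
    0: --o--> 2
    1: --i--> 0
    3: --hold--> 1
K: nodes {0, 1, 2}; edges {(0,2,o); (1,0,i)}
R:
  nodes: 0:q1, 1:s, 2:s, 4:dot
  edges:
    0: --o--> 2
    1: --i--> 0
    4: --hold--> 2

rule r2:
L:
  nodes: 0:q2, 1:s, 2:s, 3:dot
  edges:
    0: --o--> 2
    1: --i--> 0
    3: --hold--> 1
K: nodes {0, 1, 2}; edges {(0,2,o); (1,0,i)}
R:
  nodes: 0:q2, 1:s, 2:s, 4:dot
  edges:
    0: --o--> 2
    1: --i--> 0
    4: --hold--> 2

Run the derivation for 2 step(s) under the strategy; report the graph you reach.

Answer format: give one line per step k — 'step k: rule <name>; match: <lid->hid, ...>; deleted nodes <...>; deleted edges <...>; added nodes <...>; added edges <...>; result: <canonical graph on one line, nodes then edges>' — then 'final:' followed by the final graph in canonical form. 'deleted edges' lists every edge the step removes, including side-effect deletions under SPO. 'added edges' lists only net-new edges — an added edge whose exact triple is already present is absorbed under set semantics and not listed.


step 1: rule r1; match: 0->5, 1->0, 2->4, 3->8; deleted nodes 8; deleted edges (8,0,hold); added nodes 12; added edges (12,4,hold); result: nodes: 0:s, 1:s, 2:s, 3:s, 4:s, 5:q1, 6:q2, 9:dot, 11:dot, 12:dot edges: (0,5,i); (4,6,i); (5,4,o); (6,3,o); (9,2,hold); (11,2,hold); (12,4,hold)
step 2: rule r2; match: 0->6, 1->4, 2->3, 3->12; deleted nodes 12; deleted edges (12,4,hold); added nodes 13; added edges (13,3,hold); result: nodes: 0:s, 1:s, 2:s, 3:s, 4:s, 5:q1, 6:q2, 9:dot, 11:dot, 13:dot edges: (0,5,i); (4,6,i); (5,4,o); (6,3,o); (9,2,hold); (11,2,hold); (13,3,hold)
final:
nodes: 0:s, 1:s, 2:s, 3:s, 4:s, 5:q1, 6:q2, 9:dot, 11:dot, 13:dot
edges: (0,5,i); (4,6,i); (5,4,o); (6,3,o); (9,2,hold); (11,2,hold); (13,3,hold)


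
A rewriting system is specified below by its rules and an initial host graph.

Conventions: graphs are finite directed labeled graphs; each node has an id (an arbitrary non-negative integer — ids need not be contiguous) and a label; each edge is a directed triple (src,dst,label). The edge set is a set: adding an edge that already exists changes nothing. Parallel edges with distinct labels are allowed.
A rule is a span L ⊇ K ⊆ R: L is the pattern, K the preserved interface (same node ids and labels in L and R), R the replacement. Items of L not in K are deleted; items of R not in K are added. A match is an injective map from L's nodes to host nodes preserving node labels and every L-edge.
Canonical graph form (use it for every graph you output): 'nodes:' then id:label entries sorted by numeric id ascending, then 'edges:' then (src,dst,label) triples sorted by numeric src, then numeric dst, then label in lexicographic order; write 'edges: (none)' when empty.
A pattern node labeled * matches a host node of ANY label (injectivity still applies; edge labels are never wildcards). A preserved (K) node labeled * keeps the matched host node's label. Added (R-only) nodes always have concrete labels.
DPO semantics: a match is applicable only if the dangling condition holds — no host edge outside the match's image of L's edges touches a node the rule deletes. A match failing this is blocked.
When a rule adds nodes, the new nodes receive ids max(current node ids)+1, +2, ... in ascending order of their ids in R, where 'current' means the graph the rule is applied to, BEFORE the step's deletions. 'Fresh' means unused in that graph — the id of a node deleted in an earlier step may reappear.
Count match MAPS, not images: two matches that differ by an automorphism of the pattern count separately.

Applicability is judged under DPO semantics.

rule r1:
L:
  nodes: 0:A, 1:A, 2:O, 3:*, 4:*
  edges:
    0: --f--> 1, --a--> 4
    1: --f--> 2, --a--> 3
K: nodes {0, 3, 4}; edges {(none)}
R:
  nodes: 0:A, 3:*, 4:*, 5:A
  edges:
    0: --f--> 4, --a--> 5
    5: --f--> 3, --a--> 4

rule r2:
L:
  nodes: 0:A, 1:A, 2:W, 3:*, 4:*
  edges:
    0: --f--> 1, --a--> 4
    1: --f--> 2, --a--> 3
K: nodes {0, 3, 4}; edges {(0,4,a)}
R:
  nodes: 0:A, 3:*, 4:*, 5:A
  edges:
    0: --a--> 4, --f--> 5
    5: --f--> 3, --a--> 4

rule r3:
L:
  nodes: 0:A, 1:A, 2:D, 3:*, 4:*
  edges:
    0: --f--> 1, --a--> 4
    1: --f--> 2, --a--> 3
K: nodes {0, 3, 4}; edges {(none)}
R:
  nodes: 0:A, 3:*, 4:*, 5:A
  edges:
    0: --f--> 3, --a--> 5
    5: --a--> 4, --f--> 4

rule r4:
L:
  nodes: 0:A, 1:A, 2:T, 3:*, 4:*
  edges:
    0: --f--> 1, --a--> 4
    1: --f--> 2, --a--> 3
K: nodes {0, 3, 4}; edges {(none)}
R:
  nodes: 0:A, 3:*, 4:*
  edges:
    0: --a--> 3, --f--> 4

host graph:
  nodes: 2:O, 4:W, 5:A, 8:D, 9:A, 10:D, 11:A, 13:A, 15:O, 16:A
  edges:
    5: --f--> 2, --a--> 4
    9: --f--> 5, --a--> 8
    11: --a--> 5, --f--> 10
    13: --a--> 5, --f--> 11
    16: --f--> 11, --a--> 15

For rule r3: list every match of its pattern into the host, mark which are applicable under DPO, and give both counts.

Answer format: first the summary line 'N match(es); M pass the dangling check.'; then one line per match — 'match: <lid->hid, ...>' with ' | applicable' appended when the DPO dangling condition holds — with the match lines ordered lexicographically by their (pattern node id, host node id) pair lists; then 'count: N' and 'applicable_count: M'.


1 match(es); 0 pass the dangling check.
match: 0->16, 1->11, 2->10, 3->5, 4->15
count: 1
applicable_count: 0


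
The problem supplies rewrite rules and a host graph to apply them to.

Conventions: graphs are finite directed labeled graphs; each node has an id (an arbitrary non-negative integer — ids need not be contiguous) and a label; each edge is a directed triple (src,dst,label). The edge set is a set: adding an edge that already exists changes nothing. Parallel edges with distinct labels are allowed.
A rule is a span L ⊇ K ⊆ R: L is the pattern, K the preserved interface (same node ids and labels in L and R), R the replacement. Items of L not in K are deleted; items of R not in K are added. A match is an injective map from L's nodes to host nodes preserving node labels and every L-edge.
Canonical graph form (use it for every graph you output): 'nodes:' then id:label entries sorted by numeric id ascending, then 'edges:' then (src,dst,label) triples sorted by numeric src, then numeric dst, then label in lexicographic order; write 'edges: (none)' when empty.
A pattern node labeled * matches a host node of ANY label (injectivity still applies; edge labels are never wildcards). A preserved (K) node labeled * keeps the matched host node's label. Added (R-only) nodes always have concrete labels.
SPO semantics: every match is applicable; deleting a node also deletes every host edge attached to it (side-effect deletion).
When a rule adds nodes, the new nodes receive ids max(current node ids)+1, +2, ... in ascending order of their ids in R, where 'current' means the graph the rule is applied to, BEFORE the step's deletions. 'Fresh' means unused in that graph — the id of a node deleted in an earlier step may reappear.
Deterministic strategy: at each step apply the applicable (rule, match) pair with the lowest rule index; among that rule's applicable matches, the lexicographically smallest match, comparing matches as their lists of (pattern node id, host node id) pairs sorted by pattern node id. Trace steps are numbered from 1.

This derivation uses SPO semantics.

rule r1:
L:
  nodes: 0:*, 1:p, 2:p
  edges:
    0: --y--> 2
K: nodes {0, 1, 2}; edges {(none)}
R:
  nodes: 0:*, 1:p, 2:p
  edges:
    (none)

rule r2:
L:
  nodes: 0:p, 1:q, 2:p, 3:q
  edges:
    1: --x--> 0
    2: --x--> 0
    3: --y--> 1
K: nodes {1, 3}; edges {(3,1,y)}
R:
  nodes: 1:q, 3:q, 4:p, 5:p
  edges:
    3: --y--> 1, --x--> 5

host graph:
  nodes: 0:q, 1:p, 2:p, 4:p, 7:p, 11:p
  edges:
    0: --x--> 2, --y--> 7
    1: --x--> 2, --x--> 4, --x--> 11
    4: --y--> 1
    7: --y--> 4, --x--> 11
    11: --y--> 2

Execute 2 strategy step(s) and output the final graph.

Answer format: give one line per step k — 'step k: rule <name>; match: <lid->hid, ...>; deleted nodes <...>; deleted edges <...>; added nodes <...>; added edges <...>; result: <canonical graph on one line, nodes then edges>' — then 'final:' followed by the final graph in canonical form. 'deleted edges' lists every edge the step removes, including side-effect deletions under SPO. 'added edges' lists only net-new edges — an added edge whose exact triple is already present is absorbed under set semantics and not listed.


step 1: rule r1; match: 0->0, 1->1, 2->7; deleted nodes (none); deleted edges (0,7,y); added nodes (none); added edges (none); result: nodes: 0:q, 1:p, 2:p, 4:p, 7:p, 11:p edges: (0,2,x); (1,2,x); (1,4,x); (1,11,x); (4,1,y); (7,4,y); (7,11,x); (11,2,y)
step 2: rule r1; match: 0->4, 1->2, 2->1; deleted nodes (none); deleted edges (4,1,y); added nodes (none); added edges (none); result: nodes: 0:q, 1:p, 2:p, 4:p, 7:p, 11:p edges: (0,2,x); (1,2,x); (1,4,x); (1,11,x); (7,4,y); (7,11,x); (11,2,y)
final:
nodes: 0:q, 1:p, 2:p, 4:p, 7:p, 11:p
edges: (0,2,x); (1,2,x); (1,4,x); (1,11,x); (7,4,y); (7,11,x); (11,2,y)


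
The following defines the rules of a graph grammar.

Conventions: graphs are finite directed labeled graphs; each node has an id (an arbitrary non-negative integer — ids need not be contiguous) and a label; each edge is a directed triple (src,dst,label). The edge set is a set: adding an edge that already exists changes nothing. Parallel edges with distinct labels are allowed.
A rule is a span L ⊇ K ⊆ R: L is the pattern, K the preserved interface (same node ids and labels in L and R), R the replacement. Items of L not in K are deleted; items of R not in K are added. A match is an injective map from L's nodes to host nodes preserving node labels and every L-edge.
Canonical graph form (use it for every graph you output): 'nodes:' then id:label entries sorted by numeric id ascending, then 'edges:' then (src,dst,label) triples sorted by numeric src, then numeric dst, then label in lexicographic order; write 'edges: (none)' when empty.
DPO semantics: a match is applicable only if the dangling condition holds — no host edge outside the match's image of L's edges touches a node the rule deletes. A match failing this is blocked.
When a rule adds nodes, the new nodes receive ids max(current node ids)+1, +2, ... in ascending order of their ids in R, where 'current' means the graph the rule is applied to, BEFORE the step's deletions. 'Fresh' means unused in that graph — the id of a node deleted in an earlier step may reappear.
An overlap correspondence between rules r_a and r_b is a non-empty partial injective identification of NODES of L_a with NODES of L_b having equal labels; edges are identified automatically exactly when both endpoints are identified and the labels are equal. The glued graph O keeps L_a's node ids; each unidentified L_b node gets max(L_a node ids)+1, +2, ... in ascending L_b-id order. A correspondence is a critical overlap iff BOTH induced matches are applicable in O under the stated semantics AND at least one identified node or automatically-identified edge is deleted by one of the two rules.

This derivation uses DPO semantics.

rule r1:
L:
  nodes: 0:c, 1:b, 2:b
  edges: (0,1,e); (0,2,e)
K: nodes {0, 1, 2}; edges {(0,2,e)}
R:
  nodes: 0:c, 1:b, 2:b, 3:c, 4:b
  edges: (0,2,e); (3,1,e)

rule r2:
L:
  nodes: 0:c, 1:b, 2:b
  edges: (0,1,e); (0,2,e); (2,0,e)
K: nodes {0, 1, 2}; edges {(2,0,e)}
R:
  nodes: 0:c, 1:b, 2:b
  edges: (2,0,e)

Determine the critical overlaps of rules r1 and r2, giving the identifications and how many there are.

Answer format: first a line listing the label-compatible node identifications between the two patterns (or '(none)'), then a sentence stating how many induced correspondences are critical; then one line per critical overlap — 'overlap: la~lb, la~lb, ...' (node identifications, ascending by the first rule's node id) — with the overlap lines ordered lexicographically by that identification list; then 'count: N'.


label-compatible node identifications between L(r1) and L(r2): 0~0, 1~1, 1~2, 2~1, 2~2
6 of the induced correspondences are critical overlaps of r1 and r2.
overlap: 0~0, 1~1
overlap: 0~0, 1~1, 2~2
overlap: 0~0, 1~2
overlap: 0~0, 1~2, 2~1
overlap: 0~0, 2~1
overlap: 0~0, 2~2
count: 6


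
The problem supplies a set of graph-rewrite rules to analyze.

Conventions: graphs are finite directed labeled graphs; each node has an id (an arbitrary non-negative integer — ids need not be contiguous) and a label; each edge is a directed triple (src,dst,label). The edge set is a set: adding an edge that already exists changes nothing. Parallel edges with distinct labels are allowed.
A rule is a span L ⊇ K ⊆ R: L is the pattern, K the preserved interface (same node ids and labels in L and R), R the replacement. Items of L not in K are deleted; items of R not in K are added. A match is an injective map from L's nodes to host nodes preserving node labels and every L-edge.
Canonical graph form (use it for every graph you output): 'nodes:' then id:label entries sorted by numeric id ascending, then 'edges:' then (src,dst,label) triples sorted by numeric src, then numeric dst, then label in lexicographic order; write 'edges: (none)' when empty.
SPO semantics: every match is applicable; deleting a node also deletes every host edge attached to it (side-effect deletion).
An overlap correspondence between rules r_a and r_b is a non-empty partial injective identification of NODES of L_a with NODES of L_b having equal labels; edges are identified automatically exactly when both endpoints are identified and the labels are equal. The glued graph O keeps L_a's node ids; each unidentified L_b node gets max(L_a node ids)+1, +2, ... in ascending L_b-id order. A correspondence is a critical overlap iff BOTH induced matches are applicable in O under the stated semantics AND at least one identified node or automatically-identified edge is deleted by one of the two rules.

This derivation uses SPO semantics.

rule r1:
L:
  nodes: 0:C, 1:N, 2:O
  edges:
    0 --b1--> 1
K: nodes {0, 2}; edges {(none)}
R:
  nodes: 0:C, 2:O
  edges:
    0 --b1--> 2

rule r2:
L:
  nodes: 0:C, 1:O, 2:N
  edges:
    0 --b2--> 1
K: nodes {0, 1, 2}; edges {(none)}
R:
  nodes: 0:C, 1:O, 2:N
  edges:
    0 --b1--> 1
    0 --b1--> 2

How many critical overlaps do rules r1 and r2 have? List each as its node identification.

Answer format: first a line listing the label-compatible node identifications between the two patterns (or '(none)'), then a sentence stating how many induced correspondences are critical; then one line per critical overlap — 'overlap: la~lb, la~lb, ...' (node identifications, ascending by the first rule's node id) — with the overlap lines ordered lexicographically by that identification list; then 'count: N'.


label-compatible node identifications between L(r1) and L(r2): 0~0, 1~2, 2~1
4 of the induced correspondences are critical overlaps of r1 and r2.
overlap: 0~0, 1~2
overlap: 0~0, 1~2, 2~1
overlap: 1~2
overlap: 1~2, 2~1
count: 4


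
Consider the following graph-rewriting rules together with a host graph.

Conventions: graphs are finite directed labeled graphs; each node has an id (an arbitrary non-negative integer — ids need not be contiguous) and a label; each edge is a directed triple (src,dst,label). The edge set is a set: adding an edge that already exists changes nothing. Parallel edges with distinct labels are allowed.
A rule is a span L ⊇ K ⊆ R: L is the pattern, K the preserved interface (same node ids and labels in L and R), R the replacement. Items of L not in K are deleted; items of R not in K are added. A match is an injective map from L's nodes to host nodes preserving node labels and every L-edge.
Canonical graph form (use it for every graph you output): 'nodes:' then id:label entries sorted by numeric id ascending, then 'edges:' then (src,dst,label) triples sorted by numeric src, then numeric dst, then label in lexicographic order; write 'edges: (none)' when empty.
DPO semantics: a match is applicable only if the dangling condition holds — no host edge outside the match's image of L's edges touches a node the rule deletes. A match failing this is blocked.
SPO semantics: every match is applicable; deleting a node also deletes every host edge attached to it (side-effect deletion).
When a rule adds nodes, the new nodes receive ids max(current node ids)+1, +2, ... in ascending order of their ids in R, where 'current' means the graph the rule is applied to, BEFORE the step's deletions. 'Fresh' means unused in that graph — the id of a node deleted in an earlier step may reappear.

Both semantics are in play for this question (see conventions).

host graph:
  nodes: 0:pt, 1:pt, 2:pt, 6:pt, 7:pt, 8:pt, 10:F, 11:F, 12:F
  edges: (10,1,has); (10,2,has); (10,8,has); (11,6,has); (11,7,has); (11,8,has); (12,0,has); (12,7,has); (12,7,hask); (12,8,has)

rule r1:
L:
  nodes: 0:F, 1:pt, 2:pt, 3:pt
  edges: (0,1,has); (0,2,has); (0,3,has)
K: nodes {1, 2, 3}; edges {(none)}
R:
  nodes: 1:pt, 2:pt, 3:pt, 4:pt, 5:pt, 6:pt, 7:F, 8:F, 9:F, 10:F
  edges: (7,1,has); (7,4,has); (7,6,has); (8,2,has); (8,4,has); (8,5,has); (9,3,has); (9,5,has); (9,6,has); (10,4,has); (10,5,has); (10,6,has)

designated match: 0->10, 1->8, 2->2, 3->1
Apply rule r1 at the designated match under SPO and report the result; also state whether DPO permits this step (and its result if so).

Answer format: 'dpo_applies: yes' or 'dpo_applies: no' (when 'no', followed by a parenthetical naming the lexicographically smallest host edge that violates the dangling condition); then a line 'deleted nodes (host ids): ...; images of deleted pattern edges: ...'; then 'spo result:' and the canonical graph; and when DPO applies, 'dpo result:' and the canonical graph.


dpo_applies: yes
deleted nodes (host ids): 10; images of deleted pattern edges: (10,1,has); (10,2,has); (10,8,has)
spo result:
nodes: 0:pt, 1:pt, 2:pt, 6:pt, 7:pt, 8:pt, 11:F, 12:F, 13:pt, 14:pt, 15:pt, 16:F, 17:F, 18:F, 19:F
edges: (11,6,has); (11,7,has); (11,8,has); (12,0,has); (12,7,has); (12,7,hask); (12,8,has); (16,8,has); (16,13,has); (16,15,has); (17,2,has); (17,13,has); (17,14,has); (18,1,has); (18,14,has); (18,15,has); (19,13,has); (19,14,has); (19,15,has)
dpo result:
nodes: 0:pt, 1:pt, 2:pt, 6:pt, 7:pt, 8:pt, 11:F, 12:F, 13:pt, 14:pt, 15:pt, 16:F, 17:F, 18:F, 19:F
edges: (11,6,has); (11,7,has); (11,8,has); (12,0,has); (12,7,has); (12,7,hask); (12,8,has); (16,8,has); (16,13,has); (16,15,has); (17,2,has); (17,13,has); (17,14,has); (18,1,has); (18,14,has); (18,15,has); (19,13,has); (19,14,has); (19,15,has)


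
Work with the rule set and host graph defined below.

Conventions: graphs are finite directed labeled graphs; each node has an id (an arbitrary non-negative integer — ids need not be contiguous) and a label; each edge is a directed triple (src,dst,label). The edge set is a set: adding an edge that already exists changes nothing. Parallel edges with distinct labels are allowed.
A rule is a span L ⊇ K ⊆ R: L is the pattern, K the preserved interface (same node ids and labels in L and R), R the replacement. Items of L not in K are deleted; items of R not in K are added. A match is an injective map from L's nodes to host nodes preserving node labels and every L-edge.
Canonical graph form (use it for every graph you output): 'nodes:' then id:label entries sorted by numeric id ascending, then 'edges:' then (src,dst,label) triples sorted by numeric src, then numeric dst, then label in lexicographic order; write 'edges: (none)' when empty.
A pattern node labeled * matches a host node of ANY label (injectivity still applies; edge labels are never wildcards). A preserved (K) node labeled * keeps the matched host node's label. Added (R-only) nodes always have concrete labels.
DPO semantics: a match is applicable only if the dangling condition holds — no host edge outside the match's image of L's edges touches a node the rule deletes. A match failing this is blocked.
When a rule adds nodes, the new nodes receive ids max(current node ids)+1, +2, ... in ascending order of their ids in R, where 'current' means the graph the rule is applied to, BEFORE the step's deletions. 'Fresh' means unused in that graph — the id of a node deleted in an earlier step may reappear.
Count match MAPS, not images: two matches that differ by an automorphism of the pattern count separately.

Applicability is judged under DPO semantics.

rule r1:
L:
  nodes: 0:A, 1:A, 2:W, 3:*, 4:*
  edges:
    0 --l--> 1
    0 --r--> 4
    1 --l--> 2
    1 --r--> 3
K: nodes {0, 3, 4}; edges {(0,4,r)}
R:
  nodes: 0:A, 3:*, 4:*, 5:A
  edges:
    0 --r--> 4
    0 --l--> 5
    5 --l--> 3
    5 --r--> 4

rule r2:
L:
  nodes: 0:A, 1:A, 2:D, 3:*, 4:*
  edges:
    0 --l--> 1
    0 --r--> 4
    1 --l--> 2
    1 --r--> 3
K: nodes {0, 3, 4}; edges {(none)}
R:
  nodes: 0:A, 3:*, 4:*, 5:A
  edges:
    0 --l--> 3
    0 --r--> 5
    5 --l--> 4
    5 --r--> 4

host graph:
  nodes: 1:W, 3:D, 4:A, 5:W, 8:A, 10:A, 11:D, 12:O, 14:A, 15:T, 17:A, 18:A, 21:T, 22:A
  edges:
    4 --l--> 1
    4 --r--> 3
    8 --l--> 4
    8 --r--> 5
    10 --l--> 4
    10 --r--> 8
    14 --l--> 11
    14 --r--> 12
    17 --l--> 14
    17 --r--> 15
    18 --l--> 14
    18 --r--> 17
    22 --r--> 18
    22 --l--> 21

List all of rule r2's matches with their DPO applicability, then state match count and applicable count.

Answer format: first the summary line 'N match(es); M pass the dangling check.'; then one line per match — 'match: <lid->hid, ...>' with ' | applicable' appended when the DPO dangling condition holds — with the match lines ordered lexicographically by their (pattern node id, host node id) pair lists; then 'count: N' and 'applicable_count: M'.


2 match(es); 0 pass the dangling check.
match: 0->17, 1->14, 2->11, 3->12, 4->15
match: 0->18, 1->14, 2->11, 3->12, 4->17
count: 2
applicable_count: 0


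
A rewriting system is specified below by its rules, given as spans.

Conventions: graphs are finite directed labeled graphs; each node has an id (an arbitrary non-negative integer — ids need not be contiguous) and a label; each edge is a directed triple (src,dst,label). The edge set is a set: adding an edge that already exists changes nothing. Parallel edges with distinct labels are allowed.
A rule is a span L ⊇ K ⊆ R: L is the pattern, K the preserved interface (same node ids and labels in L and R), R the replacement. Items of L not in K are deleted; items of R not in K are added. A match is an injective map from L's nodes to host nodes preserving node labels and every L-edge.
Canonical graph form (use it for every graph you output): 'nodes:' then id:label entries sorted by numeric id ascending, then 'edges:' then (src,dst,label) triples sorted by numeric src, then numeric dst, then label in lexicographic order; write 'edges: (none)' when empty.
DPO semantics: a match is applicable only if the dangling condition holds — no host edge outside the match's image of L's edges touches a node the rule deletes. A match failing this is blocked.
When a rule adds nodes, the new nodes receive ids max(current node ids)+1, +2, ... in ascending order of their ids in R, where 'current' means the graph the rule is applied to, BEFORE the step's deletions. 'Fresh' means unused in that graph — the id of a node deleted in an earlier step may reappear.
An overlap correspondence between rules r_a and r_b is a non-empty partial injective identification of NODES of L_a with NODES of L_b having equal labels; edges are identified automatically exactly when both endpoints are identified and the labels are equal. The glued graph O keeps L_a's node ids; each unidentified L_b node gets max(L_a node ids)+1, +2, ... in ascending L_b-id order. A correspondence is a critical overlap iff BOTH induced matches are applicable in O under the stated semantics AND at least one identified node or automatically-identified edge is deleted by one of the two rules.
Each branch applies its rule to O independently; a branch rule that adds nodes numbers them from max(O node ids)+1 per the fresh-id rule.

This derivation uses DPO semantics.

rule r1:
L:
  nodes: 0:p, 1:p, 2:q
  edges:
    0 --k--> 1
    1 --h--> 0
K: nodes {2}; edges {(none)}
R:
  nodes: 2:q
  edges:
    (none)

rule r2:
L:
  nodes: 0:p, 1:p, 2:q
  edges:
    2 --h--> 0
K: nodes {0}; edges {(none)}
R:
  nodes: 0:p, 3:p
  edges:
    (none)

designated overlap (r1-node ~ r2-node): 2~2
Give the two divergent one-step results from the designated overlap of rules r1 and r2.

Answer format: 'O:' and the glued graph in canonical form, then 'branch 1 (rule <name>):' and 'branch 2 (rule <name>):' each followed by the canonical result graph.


O:
nodes: 0:p, 1:p, 2:q, 3:p, 4:p
edges: (0,1,k); (1,0,h); (2,3,h)
branch 1 (rule r1):
nodes: 2:q, 3:p, 4:p
edges: (2,3,h)
branch 2 (rule r2):
nodes: 0:p, 1:p, 3:p, 5:p
edges: (0,1,k); (1,0,h)


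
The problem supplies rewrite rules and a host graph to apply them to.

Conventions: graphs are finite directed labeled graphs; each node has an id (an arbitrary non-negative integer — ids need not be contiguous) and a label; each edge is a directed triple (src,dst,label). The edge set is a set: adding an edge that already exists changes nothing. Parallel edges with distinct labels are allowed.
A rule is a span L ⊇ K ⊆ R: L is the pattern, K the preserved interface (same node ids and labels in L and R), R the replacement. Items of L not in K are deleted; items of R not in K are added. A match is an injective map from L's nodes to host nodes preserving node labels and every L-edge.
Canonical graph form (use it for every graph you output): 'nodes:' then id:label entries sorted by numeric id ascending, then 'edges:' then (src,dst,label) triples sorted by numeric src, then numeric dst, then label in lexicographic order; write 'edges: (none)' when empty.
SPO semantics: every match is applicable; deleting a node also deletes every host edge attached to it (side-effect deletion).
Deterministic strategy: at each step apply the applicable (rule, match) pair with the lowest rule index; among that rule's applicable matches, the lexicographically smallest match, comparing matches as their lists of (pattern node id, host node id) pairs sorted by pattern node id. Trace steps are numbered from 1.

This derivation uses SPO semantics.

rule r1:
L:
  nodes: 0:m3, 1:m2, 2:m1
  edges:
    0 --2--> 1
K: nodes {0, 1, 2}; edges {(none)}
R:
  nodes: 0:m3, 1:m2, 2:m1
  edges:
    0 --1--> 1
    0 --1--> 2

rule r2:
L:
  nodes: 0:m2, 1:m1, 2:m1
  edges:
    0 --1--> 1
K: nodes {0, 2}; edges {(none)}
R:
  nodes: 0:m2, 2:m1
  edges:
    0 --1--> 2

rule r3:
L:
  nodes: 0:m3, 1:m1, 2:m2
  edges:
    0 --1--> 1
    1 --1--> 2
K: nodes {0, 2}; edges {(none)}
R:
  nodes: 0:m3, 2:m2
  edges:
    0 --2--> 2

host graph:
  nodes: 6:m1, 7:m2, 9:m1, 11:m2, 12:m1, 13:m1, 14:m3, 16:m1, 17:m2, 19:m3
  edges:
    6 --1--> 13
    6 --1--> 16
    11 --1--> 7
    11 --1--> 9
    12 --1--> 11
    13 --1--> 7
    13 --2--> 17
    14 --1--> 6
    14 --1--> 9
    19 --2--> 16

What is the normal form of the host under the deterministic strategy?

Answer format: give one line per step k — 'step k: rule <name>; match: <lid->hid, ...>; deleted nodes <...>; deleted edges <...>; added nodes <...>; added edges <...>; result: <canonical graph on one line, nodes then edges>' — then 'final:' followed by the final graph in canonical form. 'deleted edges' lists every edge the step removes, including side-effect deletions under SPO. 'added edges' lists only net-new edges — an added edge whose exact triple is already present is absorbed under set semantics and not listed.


step 1: rule r2; match: 0->11, 1->9, 2->6; deleted nodes 9; deleted edges (11,9,1); (14,9,1); added nodes (none); added edges (11,6,1); result: nodes: 6:m1, 7:m2, 11:m2, 12:m1, 13:m1, 14:m3, 16:m1, 17:m2, 19:m3 edges: (6,13,1); (6,16,1); (11,6,1); (11,7,1); (12,11,1); (13,7,1); (13,17,2); (14,6,1); (19,16,2)
step 2: rule r2; match: 0->11, 1->6, 2->12; deleted nodes 6; deleted edges (6,13,1); (6,16,1); (11,6,1); (14,6,1); added nodes (none); added edges (11,12,1); result: nodes: 7:m2, 11:m2, 12:m1, 13:m1, 14:m3, 16:m1, 17:m2, 19:m3 edges: (11,7,1); (11,12,1); (12,11,1); (13,7,1); (13,17,2); (19,16,2)
step 3: rule r2; match: 0->11, 1->12, 2->13; deleted nodes 12; deleted edges (11,12,1); (12,11,1); added nodes (none); added edges (11,13,1); result: nodes: 7:m2, 11:m2, 13:m1, 14:m3, 16:m1, 17:m2, 19:m3 edges: (11,7,1); (11,13,1); (13,7,1); (13,17,2); (19,16,2)
step 4: rule r2; match: 0->11, 1->13, 2->16; deleted nodes 13; deleted edges (11,13,1); (13,7,1); (13,17,2); added nodes (none); added edges (11,16,1); result: nodes: 7:m2, 11:m2, 14:m3, 16:m1, 17:m2, 19:m3 edges: (11,7,1); (11,16,1); (19,16,2)
final:
nodes: 7:m2, 11:m2, 14:m3, 16:m1, 17:m2, 19:m3
edges: (11,7,1); (11,16,1); (19,16,2)


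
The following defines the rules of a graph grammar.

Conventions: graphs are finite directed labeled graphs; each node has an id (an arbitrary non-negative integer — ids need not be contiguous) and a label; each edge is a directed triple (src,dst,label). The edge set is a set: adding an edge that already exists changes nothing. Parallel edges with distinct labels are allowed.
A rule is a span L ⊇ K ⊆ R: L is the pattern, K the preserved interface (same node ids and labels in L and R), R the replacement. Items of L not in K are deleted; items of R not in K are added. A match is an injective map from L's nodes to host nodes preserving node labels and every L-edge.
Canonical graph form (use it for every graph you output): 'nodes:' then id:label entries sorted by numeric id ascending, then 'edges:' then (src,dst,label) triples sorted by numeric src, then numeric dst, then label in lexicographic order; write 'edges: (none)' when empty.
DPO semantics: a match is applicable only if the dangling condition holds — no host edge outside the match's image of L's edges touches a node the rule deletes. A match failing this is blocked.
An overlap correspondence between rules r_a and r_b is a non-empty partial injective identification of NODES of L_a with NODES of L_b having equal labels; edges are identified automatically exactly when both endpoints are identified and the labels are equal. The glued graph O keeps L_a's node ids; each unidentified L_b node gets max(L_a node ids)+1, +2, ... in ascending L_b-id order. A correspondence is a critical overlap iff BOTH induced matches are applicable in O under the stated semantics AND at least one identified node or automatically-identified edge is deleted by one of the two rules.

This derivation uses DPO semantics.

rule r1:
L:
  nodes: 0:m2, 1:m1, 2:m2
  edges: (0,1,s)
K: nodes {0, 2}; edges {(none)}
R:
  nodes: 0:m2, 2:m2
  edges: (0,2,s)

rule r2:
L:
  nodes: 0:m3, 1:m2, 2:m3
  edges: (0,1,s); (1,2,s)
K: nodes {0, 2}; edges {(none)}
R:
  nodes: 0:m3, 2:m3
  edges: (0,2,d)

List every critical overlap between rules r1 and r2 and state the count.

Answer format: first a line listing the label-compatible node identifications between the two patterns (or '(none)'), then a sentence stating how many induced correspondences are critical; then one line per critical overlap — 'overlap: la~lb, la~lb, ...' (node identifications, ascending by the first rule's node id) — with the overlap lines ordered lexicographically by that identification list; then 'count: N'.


label-compatible node identifications between L(r1) and L(r2): 0~1, 2~1
1 of the induced correspondences is a critical overlap of r1 and r2.
overlap: 2~1
count: 1


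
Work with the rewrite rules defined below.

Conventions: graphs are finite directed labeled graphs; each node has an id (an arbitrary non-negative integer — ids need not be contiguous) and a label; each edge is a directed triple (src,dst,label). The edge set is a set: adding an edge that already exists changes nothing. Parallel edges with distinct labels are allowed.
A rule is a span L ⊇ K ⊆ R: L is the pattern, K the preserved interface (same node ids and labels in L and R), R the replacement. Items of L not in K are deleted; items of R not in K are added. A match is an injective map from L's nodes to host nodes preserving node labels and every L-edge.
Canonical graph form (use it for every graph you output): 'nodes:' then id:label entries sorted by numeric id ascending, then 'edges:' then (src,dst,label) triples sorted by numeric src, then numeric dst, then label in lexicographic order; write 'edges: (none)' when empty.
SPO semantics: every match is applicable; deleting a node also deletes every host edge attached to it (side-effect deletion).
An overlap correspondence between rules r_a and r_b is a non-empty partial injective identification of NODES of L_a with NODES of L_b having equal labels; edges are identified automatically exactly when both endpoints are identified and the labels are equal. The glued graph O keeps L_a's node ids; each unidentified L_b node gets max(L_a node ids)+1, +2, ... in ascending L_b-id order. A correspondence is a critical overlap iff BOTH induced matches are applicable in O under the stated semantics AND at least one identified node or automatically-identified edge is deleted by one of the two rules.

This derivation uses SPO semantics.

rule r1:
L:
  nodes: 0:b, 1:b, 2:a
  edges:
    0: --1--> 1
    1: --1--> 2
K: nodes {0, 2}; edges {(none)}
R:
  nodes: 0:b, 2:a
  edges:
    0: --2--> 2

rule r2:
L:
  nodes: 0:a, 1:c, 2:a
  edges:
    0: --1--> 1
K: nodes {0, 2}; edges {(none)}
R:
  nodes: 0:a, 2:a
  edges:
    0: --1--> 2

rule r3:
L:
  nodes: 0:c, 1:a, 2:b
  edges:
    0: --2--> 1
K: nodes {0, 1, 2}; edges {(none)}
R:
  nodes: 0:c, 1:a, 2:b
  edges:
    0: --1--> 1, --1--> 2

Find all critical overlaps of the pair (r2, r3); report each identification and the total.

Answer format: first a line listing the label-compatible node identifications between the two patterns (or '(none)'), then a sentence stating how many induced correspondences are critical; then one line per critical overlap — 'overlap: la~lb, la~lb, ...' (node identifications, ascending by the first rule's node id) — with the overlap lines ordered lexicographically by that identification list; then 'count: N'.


label-compatible node identifications between L(r2) and L(r3): 0~1, 1~0, 2~1
3 of the induced correspondences are critical overlaps of r2 and r3.
overlap: 0~1, 1~0
overlap: 1~0
overlap: 1~0, 2~1
count: 3


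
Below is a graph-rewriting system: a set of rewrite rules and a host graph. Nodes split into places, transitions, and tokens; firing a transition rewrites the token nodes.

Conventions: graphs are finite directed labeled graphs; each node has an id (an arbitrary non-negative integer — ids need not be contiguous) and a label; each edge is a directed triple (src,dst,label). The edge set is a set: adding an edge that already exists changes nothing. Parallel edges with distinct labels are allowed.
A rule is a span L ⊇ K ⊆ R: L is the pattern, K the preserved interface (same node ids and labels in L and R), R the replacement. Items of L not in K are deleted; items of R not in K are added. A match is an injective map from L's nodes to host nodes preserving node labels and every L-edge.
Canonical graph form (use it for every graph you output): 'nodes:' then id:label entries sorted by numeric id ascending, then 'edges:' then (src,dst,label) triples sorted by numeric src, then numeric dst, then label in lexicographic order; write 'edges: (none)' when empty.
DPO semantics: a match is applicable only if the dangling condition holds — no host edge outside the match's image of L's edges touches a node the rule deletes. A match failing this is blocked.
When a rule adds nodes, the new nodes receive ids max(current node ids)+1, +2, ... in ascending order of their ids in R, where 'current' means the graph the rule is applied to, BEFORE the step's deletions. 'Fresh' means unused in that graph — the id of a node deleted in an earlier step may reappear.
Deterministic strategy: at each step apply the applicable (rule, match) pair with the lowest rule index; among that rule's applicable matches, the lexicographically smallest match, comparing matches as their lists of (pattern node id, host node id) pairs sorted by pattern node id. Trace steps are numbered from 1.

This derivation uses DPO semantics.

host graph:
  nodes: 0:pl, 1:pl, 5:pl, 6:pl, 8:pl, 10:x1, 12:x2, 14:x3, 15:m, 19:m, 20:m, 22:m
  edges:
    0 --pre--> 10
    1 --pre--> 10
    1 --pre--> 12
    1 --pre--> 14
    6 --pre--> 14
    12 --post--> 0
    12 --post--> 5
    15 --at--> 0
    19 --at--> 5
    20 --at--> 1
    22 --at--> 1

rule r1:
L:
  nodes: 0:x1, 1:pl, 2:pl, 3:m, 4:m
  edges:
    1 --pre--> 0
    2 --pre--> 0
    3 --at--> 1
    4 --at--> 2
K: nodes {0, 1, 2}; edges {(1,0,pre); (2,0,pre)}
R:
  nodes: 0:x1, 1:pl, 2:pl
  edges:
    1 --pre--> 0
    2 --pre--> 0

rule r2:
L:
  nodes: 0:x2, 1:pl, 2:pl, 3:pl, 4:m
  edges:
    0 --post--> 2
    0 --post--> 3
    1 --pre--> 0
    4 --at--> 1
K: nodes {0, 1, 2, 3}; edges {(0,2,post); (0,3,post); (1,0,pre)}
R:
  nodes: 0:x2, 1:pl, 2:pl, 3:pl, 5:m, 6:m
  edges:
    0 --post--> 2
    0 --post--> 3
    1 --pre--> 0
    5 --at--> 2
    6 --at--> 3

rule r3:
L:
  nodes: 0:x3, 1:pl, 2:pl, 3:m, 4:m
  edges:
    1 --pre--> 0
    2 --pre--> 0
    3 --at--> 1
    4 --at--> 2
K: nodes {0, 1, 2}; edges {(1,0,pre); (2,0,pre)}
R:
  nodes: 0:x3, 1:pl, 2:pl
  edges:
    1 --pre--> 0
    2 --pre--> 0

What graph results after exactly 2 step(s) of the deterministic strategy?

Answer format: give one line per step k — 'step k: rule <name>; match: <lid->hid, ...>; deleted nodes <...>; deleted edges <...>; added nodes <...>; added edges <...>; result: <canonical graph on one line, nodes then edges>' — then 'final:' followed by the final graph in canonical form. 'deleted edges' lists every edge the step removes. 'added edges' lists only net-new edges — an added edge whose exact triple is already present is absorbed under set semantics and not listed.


step 1: rule r1; match: 0->10, 1->0, 2->1, 3->15, 4->20; deleted nodes 15, 20; deleted edges (15,0,at); (20,1,at); added nodes (none); added edges (none); result: nodes: 0:pl, 1:pl, 5:pl, 6:pl, 8:pl, 10:x1, 12:x2, 14:x3, 19:m, 22:m edges: (0,10,pre); (1,10,pre); (1,12,pre); (1,14,pre); (6,14,pre); (12,0,post); (12,5,post); (19,5,at); (22,1,at)
step 2: rule r2; match: 0->12, 1->1, 2->0, 3->5, 4->22; deleted nodes 22; deleted edges (22,1,at); added nodes 23, 24; added edges (23,0,at); (24,5,at); result: nodes: 0:pl, 1:pl, 5:pl, 6:pl, 8:pl, 10:x1, 12:x2, 14:x3, 19:m, 23:m, 24:m edges: (0,10,pre); (1,10,pre); (1,12,pre); (1,14,pre); (6,14,pre); (12,0,post); (12,5,post); (19,5,at); (23,0,at); (24,5,at)
final:
nodes: 0:pl, 1:pl, 5:pl, 6:pl, 8:pl, 10:x1, 12:x2, 14:x3, 19:m, 23:m, 24:m
edges: (0,10,pre); (1,10,pre); (1,12,pre); (1,14,pre); (6,14,pre); (12,0,post); (12,5,post); (19,5,at); (23,0,at); (24,5,at)
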